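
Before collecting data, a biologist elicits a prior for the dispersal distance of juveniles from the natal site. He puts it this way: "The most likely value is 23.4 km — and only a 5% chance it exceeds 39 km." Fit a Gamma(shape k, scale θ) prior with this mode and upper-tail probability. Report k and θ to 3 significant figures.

Gamma(k,θ) with k>1 has mode (k−1)θ, so θ = 23.4/(k−1).
Need P(X < 39) = 0.95 with θ tied to k this way. Start at k = 2, θ = 23.4: P(X<39) ≈ 0.496.
Too low — raise k to concentrate. Iterating converges to k ≈ 11.7.
Then θ = 23.4/(11.7−1) ≈ 2.19.

k ≈ 11.7, θ ≈ 2.19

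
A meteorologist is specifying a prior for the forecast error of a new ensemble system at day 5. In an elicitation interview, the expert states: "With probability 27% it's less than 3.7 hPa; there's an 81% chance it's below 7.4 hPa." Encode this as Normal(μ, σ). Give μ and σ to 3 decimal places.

μ = 5.221, σ = 2.482

For Normal(μ,σ), the p-quantile is μ + z_p·σ. Here z_{0.27} = -0.6128, z_{0.81} = 0.8779.
So 3.7 = μ − 0.6128σ and 7.4 = μ + 0.8779σ.
Subtracting: σ = (7.4 − 3.7)/(0.8779 − (-0.6128)) = 2.482.
Then μ = 3.7 − (-0.6128)·2.482 = 5.221.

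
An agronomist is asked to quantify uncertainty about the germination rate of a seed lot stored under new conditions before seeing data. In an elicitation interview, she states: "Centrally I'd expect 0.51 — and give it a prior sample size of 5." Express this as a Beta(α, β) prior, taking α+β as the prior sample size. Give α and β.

α = 2.55, β = 2.45

Under the effective-sample-size interpretation, Beta(α, β) has prior mean α/(α+β) and prior sample size α+β.
So α+β = 5 and α/(α+β) = 0.51, giving α = 0.51·5 = 2.55 and β = 5 − 2.55 = 2.45.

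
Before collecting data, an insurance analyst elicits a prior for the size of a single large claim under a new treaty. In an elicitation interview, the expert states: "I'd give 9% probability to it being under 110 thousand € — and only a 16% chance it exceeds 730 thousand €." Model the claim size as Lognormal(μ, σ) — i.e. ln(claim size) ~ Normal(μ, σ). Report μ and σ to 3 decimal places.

If T ~ Lognormal(μ,σ) then ln T ~ Normal(μ,σ), so the p-quantile of ln T is μ + z_p·σ.
ln(110) = 4.7 and ln(730) = 6.593; z_{0.09} = -1.341, z_{0.84} = 0.9945.
σ = (6.593 − 4.7)/(0.9945 − (-1.341)) = 0.810.
μ = 4.7 − (-1.341)·0.810 = 5.787.

μ ≈ 5.787, σ ≈ 0.810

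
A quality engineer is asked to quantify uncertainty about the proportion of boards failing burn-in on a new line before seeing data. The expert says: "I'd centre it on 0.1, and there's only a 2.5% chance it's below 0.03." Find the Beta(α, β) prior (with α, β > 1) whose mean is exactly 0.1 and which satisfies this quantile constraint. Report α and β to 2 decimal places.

With mean 0.1 fixed, write α = 0.1s, β = 0.9s where s = α+β.
Need P(θ < 0.03) = 0.025 under Beta(0.1s, 0.9s). Normal approximation: (q−m)/√(m(1−m)/s) ≈ z_{0.025} = -1.96, so s ≈ 0.1·0.9·(-1.96)²/(0.03−0.1)² = 70.6.
At s = 70.6: P(θ<0.03) ≈ 0.004. Adjusting to match 0.025 gives s ≈ 42.31.
So α = 0.1·42.31 ≈ 4.23, β = 0.9·42.31 ≈ 38.08.

α ≈ 4.23, β ≈ 38.08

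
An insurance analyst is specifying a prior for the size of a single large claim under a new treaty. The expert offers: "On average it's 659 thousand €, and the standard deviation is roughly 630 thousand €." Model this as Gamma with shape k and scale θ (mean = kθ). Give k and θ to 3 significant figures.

For Gamma(k, scale θ): mean = kθ, variance = kθ², so CV = 1/√k.
CV = SD/mean = 630/659 = 0.956, hence k = 1/CV² = 1.09.
Then θ = mean/k = 659/1.09 = 602.

k ≈ 1.09, θ ≈ 602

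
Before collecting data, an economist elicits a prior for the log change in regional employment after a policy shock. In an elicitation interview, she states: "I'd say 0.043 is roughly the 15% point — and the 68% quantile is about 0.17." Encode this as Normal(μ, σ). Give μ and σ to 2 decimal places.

μ = 0.13, σ = 0.08

The p-quantile of Normal(μ,σ) is μ + z_p·σ, with z_{0.15} = -1.036 and z_{0.68} = 0.4677.
Eliminate σ: μ = (z₂·x₁ − z₁·x₂)/(z₂ − z₁) = (0.4677·0.043 − (-1.036)·0.17)/1.504 = 0.13.
Then σ = (x₂ − x₁)/(z₂ − z₁) = (0.17 − 0.043)/1.504 = 0.08.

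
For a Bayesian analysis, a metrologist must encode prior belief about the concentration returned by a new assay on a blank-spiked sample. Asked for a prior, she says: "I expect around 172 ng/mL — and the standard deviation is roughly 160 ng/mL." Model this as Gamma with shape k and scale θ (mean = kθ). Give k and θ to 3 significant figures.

k ≈ 1.16, θ ≈ 149

For Gamma(k, scale θ): mean = kθ, variance = kθ², so CV = 1/√k.
CV = SD/mean = 160/172 = 0.9302, hence k = 1/CV² = 1.16.
Then θ = mean/k = 172/1.16 = 149.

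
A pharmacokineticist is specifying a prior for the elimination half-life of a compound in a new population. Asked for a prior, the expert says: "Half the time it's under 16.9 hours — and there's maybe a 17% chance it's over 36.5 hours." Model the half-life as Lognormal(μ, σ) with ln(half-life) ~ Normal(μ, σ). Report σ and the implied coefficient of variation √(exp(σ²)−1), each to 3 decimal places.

σ ≈ 0.807, CV ≈ 0.958

If T ~ Lognormal(μ,σ) then ln T ~ Normal(μ,σ), so the p-quantile of ln T is μ + z_p·σ.
ln(16.9) = 2.827 and ln(36.5) = 3.597; z_{0.5} = 0, z_{0.83} = 0.9542.
σ = (3.597 − 2.827)/(0.9542 − (0)) = 0.807.
μ = 2.827 − (0)·0.807 = 2.827.
CV = √(exp(σ²)−1) = √(exp(0.6512)−1) = 0.958.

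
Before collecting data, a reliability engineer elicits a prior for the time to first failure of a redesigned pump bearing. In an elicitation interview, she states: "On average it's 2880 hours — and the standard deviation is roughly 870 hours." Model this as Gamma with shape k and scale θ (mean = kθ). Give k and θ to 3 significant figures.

k ≈ 11, θ ≈ 263

For Gamma(k, scale θ): mean = kθ, variance = kθ², so CV = 1/√k.
CV = SD/mean = 870/2880 = 0.3021, hence k = 1/CV² = 11.
Then θ = mean/k = 2880/11 = 263.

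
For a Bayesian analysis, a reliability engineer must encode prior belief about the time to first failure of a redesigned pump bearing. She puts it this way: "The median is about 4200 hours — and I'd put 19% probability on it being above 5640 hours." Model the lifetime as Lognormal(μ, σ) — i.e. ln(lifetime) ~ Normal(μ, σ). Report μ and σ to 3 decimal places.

If T ~ Lognormal(μ,σ) then ln T ~ Normal(μ,σ), so the p-quantile of ln T is μ + z_p·σ.
ln(4200) = 8.343 and ln(5640) = 8.638; z_{0.5} = 0, z_{0.81} = 0.8779.
σ = (8.638 − 8.343)/(0.8779 − (0)) = 0.336.
μ = 8.343 − (0)·0.336 = 8.343.

μ ≈ 8.343, σ ≈ 0.336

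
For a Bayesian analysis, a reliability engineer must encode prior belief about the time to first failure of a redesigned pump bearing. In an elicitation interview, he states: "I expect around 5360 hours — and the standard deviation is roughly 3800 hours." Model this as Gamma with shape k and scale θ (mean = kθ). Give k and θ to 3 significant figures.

For Gamma(k, scale θ): mean = kθ, variance = kθ², so CV = 1/√k.
CV = SD/mean = 3800/5360 = 0.709, hence k = 1/CV² = 1.99.
Then θ = mean/k = 5360/1.99 = 2690.

k ≈ 1.99, θ ≈ 2690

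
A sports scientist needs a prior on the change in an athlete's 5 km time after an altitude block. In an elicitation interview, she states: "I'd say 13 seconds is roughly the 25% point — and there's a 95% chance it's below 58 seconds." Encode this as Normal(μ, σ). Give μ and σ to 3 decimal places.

The p-quantile of Normal(μ,σ) is μ + z_p·σ, with z_{0.25} = -0.6745 and z_{0.95} = 1.645.
Eliminate σ: μ = (z₂·x₁ − z₁·x₂)/(z₂ − z₁) = (1.645·13 − (-0.6745)·58)/2.319 = 26.086.
Then σ = (x₂ − x₁)/(z₂ − z₁) = (58 − 13)/2.319 = 19.402.

μ = 26.086, σ = 19.402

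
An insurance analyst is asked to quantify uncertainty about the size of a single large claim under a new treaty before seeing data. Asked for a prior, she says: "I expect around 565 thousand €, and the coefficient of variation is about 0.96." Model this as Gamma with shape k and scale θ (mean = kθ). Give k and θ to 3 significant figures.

k ≈ 1.09, θ ≈ 521

For Gamma(k, scale θ): mean = kθ, variance = kθ², so CV = 1/√k.
CV = 0.96, hence k = 1/CV² = 1.09.
Then θ = mean/k = 565/1.09 = 521.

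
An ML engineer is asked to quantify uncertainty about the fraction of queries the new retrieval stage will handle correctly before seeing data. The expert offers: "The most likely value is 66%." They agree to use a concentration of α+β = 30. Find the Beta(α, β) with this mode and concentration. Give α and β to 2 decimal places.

For α,β > 1 the Beta mode is (α−1)/(α+β−2). With α+β = 30, the mode is (α−1)/28.
Set (α−1)/28 = 0.66 → α = 1 + 0.66·28 = 19.48.
β = 30 − α = 10.52.

α = 19.48, β = 10.52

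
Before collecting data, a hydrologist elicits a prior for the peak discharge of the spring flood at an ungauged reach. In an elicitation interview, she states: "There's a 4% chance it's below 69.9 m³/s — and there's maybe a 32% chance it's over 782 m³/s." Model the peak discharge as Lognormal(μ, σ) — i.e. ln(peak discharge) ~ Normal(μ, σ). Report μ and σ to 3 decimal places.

μ ≈ 6.153, σ ≈ 1.089

If T ~ Lognormal(μ,σ) then ln T ~ Normal(μ,σ), so the p-quantile of ln T is μ + z_p·σ.
ln(69.9) = 4.247 and ln(782) = 6.662; z_{0.04} = -1.751, z_{0.68} = 0.4677.
σ = (6.662 − 4.247)/(0.4677 − (-1.751)) = 1.089.
μ = 4.247 − (-1.751)·1.089 = 6.153.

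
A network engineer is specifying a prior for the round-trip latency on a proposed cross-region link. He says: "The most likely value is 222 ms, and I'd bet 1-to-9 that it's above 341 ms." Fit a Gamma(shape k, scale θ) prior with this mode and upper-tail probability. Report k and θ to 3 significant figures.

Gamma(k,θ) with k>1 has mode (k−1)θ, so θ = 222/(k−1).
Need P(X < 341) = 0.9 with θ tied to k this way. Start at k = 2, θ = 222: P(X<341) ≈ 0.454.
Too low — raise k to concentrate. Iterating converges to k ≈ 11.1.
Then θ = 222/(11.1−1) ≈ 21.9.

k ≈ 11.1, θ ≈ 21.9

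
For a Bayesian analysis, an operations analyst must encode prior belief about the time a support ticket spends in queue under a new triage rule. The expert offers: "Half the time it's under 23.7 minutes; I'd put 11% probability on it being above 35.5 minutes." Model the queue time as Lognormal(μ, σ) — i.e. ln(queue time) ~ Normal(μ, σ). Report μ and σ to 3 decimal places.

μ ≈ 3.165, σ ≈ 0.329

If T ~ Lognormal(μ,σ) then ln T ~ Normal(μ,σ), so the p-quantile of ln T is μ + z_p·σ.
ln(23.7) = 3.165 and ln(35.5) = 3.57; z_{0.5} = 0, z_{0.89} = 1.227.
σ = (3.57 − 3.165)/(1.227 − (0)) = 0.329.
μ = 3.165 − (0)·0.329 = 3.165.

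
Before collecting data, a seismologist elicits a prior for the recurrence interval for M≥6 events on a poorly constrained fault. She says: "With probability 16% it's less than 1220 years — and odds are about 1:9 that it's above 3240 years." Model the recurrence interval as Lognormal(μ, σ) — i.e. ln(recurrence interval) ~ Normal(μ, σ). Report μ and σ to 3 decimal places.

If T ~ Lognormal(μ,σ) then ln T ~ Normal(μ,σ), so the p-quantile of ln T is μ + z_p·σ.
ln(1220) = 7.107 and ln(3240) = 8.083; z_{0.16} = -0.9945, z_{0.9} = 1.282.
σ = (8.083 − 7.107)/(1.282 − (-0.9945)) = 0.429.
μ = 7.107 − (-0.9945)·0.429 = 7.533.

μ ≈ 7.533, σ ≈ 0.429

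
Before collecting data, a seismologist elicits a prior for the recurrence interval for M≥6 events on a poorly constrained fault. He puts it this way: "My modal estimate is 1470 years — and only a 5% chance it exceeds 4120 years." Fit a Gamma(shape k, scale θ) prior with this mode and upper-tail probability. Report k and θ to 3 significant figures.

k ≈ 3.52, θ ≈ 583

Gamma(k,θ) with k>1 has mode (k−1)θ, so θ = 1470/(k−1).
Need P(X < 4120) = 0.95 with θ tied to k this way. Start at k = 2, θ = 1470: P(X<4120) ≈ 0.769.
Too low — raise k to concentrate. Iterating converges to k ≈ 3.52.
Then θ = 1470/(3.52−1) ≈ 583.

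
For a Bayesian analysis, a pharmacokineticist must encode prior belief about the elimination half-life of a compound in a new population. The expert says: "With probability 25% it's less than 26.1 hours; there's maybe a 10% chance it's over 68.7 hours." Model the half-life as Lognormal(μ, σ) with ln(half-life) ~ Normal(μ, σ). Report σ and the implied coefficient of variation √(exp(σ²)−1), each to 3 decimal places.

If T ~ Lognormal(μ,σ) then ln T ~ Normal(μ,σ), so the p-quantile of ln T is μ + z_p·σ.
ln(26.1) = 3.262 and ln(68.7) = 4.23; z_{0.25} = -0.6745, z_{0.9} = 1.282.
σ = (4.23 − 3.262)/(1.282 − (-0.6745)) = 0.495.
μ = 3.262 − (-0.6745)·0.495 = 3.596.
CV = √(exp(σ²)−1) = √(exp(0.2448)−1) = 0.527.

σ ≈ 0.495, CV ≈ 0.527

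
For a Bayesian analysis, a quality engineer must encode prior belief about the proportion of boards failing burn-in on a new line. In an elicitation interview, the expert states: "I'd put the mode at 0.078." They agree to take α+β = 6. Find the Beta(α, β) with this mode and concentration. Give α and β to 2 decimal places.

α = 1.31, β = 4.69

For α,β > 1 the Beta mode is (α−1)/(α+β−2). With α+β = 6, the mode is (α−1)/4.
Set (α−1)/4 = 0.078 → α = 1 + 0.078·4 = 1.31.
β = 6 − α = 4.69.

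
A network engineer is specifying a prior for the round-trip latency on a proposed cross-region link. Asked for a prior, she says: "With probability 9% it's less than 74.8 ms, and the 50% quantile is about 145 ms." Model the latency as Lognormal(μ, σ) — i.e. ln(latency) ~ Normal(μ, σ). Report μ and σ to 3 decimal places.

If T ~ Lognormal(μ,σ) then ln T ~ Normal(μ,σ), so the p-quantile of ln T is μ + z_p·σ.
ln(74.8) = 4.315 and ln(145) = 4.977; z_{0.09} = -1.341, z_{0.5} = 0.
σ = (4.977 − 4.315)/(0 − (-1.341)) = 0.494.
μ = 4.315 − (-1.341)·0.494 = 4.977.

μ ≈ 4.977, σ ≈ 0.494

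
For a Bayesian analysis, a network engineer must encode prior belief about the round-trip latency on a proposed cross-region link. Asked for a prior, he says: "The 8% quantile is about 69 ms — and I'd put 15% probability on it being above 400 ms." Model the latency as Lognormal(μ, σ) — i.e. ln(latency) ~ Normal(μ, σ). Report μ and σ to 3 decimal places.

If T ~ Lognormal(μ,σ) then ln T ~ Normal(μ,σ), so the p-quantile of ln T is μ + z_p·σ.
ln(69) = 4.234 and ln(400) = 5.991; z_{0.08} = -1.405, z_{0.85} = 1.036.
σ = (5.991 − 4.234)/(1.036 − (-1.405)) = 0.720.
μ = 4.234 − (-1.405)·0.720 = 5.245.

μ ≈ 5.245, σ ≈ 0.720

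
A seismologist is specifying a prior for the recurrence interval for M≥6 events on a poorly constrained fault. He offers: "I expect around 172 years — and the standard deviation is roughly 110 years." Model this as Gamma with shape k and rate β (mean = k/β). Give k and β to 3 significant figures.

For Gamma(k, rate β): mean = k/β, variance = k/β², so CV = 1/√k.
CV = SD/mean = 110/172 = 0.6395, hence k = 1/CV² = 2.44.
Then β = k/mean = 2.44/172 = 0.0142.

k ≈ 2.44, β ≈ 0.0142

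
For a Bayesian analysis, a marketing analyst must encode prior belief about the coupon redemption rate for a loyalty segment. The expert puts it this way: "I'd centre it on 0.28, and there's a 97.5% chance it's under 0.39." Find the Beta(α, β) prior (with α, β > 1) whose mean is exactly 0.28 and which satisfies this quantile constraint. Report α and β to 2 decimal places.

α ≈ 19.58, β ≈ 50.35

With mean 0.28 fixed, write α = 0.28s, β = 0.72s where s = α+β.
Need P(θ < 0.39) = 0.975 under Beta(0.28s, 0.72s). Normal approximation: (q−m)/√(m(1−m)/s) ≈ z_{0.975} = 1.96, so s ≈ 0.28·0.72·(1.96)²/(0.39−0.28)² = 64.0.
At s = 64.0: P(θ<0.39) ≈ 0.970. Adjusting to match 0.975 gives s ≈ 69.93.
So α = 0.28·69.93 ≈ 19.58, β = 0.72·69.93 ≈ 50.35.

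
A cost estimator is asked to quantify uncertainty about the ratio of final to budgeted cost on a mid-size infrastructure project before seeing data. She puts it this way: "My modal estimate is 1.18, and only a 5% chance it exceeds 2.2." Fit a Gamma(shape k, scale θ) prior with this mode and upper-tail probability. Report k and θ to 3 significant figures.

k ≈ 8.17, θ ≈ 0.165

Gamma(k,θ) with k>1 has mode (k−1)θ, so θ = 1.18/(k−1).
Need P(X < 2.2) = 0.95 with θ tied to k this way. Start at k = 2, θ = 1.18: P(X<2.2) ≈ 0.556.
Too low — raise k to concentrate. Iterating converges to k ≈ 8.17.
Then θ = 1.18/(8.17−1) ≈ 0.165.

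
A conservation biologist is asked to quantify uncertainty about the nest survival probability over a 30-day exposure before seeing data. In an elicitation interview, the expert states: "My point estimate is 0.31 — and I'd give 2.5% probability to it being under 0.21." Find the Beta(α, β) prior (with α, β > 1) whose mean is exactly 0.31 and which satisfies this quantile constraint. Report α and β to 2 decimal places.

With mean 0.31 fixed, write α = 0.31s, β = 0.69s where s = α+β.
Need P(θ < 0.21) = 0.025 under Beta(0.31s, 0.69s). Normal approximation: (q−m)/√(m(1−m)/s) ≈ z_{0.025} = -1.96, so s ≈ 0.31·0.69·(-1.96)²/(0.21−0.31)² = 82.2.
At s = 82.2: P(θ<0.21) ≈ 0.019. Adjusting to match 0.025 gives s ≈ 73.08.
So α = 0.31·73.08 ≈ 22.65, β = 0.69·73.08 ≈ 50.42.

α ≈ 22.65, β ≈ 50.42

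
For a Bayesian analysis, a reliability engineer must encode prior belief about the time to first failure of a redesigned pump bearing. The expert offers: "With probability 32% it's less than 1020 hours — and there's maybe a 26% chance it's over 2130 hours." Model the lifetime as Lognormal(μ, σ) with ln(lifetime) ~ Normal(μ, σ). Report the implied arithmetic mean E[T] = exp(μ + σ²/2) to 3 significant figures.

E[T] ≈ 1730 hours

If T ~ Lognormal(μ,σ) then ln T ~ Normal(μ,σ), so the p-quantile of ln T is μ + z_p·σ.
ln(1020) = 6.928 and ln(2130) = 7.664; z_{0.32} = -0.4677, z_{0.74} = 0.6433.
σ = (7.664 − 6.928)/(0.6433 − (-0.4677)) = 0.663.
μ = 6.928 − (-0.4677)·0.663 = 7.238.
E[T] = exp(μ + σ²/2) = exp(7.238 + 0.2196) = 1730 hours.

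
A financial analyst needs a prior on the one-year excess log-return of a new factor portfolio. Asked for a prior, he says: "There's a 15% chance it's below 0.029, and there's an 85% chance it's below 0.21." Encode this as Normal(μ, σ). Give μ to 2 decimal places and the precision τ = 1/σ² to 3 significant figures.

The p-quantile of Normal(μ,σ) is μ + z_p·σ, with z_{0.15} = -1.036 and z_{0.85} = 1.036.
Eliminate σ: μ = (z₂·x₁ − z₁·x₂)/(z₂ − z₁) = (1.036·0.029 − (-1.036)·0.21)/2.073 = 0.12.
Then σ = (x₂ − x₁)/(z₂ − z₁) = (0.21 − 0.029)/2.073 = 0.09.
Precision τ = 1/σ² = 1/0.08732² = 131.

μ = 0.12, τ = 131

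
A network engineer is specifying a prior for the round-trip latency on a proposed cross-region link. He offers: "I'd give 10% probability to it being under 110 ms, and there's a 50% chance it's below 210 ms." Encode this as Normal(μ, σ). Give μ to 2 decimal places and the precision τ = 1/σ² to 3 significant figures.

μ = 210.00, τ = 0.000164

The p-quantile of Normal(μ,σ) is μ + z_p·σ, with z_{0.1} = -1.282 and z_{0.5} = 0.
Eliminate σ: μ = (z₂·x₁ − z₁·x₂)/(z₂ − z₁) = (0·110 − (-1.282)·210)/1.282 = 210.00.
Then σ = (x₂ − x₁)/(z₂ − z₁) = (210 − 110)/1.282 = 78.03.
Precision τ = 1/σ² = 1/78.03² = 0.000164.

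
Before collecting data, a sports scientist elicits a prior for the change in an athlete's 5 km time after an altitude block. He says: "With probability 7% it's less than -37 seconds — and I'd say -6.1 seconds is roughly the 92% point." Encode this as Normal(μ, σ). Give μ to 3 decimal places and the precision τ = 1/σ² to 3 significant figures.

μ = -21.171, τ = 0.00869

For Normal(μ,σ), the p-quantile is μ + z_p·σ. Here z_{0.07} = -1.476, z_{0.92} = 1.405.
So -37 = μ − 1.476σ and -6.1 = μ + 1.405σ.
Subtracting: σ = (-6.1 − -37)/(1.405 − (-1.476)) = 10.726.
Then μ = -37 − (-1.476)·10.726 = -21.171.
Precision τ = 1/σ² = 1/10.73² = 0.00869.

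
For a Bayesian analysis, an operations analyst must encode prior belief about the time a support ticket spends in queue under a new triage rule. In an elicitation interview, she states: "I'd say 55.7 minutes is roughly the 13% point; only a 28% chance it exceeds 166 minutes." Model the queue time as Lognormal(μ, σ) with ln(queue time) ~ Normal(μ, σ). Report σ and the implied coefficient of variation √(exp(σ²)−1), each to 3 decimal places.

σ ≈ 0.639, CV ≈ 0.710

If T ~ Lognormal(μ,σ) then ln T ~ Normal(μ,σ), so the p-quantile of ln T is μ + z_p·σ.
ln(55.7) = 4.02 and ln(166) = 5.112; z_{0.13} = -1.126, z_{0.72} = 0.5828.
σ = (5.112 − 4.02)/(0.5828 − (-1.126)) = 0.639.
μ = 4.02 − (-1.126)·0.639 = 4.740.
CV = √(exp(σ²)−1) = √(exp(0.4082)−1) = 0.710.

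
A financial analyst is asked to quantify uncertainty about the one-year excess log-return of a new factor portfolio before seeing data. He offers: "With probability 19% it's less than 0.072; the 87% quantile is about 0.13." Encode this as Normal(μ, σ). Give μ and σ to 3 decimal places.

μ = 0.097, σ = 0.029

The p-quantile of Normal(μ,σ) is μ + z_p·σ, with z_{0.19} = -0.8779 and z_{0.87} = 1.126.
Eliminate σ: μ = (z₂·x₁ − z₁·x₂)/(z₂ − z₁) = (1.126·0.072 − (-0.8779)·0.13)/2.004 = 0.097.
Then σ = (x₂ − x₁)/(z₂ − z₁) = (0.13 − 0.072)/2.004 = 0.029.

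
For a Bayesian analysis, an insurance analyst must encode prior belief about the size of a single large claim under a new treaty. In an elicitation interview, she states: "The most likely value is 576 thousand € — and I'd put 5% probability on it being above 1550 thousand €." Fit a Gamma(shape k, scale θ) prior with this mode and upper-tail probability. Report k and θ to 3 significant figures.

k ≈ 3.75, θ ≈ 210

Gamma(k,θ) with k>1 has mode (k−1)θ, so θ = 576/(k−1).
Need P(X < 1550) = 0.95 with θ tied to k this way. Start at k = 2, θ = 576: P(X<1550) ≈ 0.750.
Too low — raise k to concentrate. Iterating converges to k ≈ 3.75.
Then θ = 576/(3.75−1) ≈ 210.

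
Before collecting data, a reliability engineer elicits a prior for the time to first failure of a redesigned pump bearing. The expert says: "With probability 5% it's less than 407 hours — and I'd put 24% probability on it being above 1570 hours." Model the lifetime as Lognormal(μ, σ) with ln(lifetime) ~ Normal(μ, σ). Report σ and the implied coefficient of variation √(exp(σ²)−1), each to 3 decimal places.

If T ~ Lognormal(μ,σ) then ln T ~ Normal(μ,σ), so the p-quantile of ln T is μ + z_p·σ.
ln(407) = 6.009 and ln(1570) = 7.359; z_{0.05} = -1.645, z_{0.76} = 0.7063.
σ = (7.359 − 6.009)/(0.7063 − (-1.645)) = 0.574.
μ = 6.009 − (-1.645)·0.574 = 6.953.
CV = √(exp(σ²)−1) = √(exp(0.3297)−1) = 0.625.

σ ≈ 0.574, CV ≈ 0.625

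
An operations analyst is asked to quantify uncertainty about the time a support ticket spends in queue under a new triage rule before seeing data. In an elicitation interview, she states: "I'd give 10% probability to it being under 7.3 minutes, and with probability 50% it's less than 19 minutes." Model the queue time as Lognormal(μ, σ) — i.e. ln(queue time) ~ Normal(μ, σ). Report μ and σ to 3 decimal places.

μ ≈ 2.944, σ ≈ 0.746

If T ~ Lognormal(μ,σ) then ln T ~ Normal(μ,σ), so the p-quantile of ln T is μ + z_p·σ.
ln(7.3) = 1.988 and ln(19) = 2.944; z_{0.1} = -1.282, z_{0.5} = 0.
σ = (2.944 − 1.988)/(0 − (-1.282)) = 0.746.
μ = 1.988 − (-1.282)·0.746 = 2.944.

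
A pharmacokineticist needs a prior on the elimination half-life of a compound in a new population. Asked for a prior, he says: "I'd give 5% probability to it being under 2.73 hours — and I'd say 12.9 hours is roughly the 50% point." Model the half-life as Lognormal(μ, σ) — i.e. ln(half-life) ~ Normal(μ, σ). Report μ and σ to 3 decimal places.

If T ~ Lognormal(μ,σ) then ln T ~ Normal(μ,σ), so the p-quantile of ln T is μ + z_p·σ.
ln(2.73) = 1.004 and ln(12.9) = 2.557; z_{0.05} = -1.645, z_{0.5} = 0.
σ = (2.557 − 1.004)/(0 − (-1.645)) = 0.944.
μ = 1.004 − (-1.645)·0.944 = 2.557.

μ ≈ 2.557, σ ≈ 0.944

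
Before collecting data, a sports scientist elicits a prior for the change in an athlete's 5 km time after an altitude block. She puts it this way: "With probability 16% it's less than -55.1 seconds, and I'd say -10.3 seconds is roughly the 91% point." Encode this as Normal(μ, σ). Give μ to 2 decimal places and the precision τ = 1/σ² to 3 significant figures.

The p-quantile of Normal(μ,σ) is μ + z_p·σ, with z_{0.16} = -0.9945 and z_{0.91} = 1.341.
Eliminate σ: μ = (z₂·x₁ − z₁·x₂)/(z₂ − z₁) = (1.341·-55.1 − (-0.9945)·-10.3)/2.335 = -36.02.
Then σ = (x₂ − x₁)/(z₂ − z₁) = (-10.3 − -55.1)/2.335 = 19.18.
Precision τ = 1/σ² = 1/19.18² = 0.00272.

μ = -36.02, τ = 0.00272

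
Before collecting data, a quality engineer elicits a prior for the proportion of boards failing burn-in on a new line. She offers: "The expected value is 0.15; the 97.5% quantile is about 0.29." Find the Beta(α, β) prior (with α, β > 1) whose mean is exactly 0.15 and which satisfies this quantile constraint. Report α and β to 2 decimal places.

α ≈ 4.82, β ≈ 27.32

With mean 0.15 fixed, write α = 0.15s, β = 0.85s where s = α+β.
Need P(θ < 0.29) = 0.975 under Beta(0.15s, 0.85s). Normal approximation: (q−m)/√(m(1−m)/s) ≈ z_{0.975} = 1.96, so s ≈ 0.15·0.85·(1.96)²/(0.29−0.15)² = 25.0.
At s = 25.0: P(θ<0.29) ≈ 0.960. Adjusting to match 0.975 gives s ≈ 32.14.
So α = 0.15·32.14 ≈ 4.82, β = 0.85·32.14 ≈ 27.32.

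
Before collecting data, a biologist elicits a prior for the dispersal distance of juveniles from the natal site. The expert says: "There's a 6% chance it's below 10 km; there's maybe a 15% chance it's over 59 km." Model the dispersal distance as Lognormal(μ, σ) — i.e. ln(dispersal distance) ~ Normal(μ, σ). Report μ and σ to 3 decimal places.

If T ~ Lognormal(μ,σ) then ln T ~ Normal(μ,σ), so the p-quantile of ln T is μ + z_p·σ.
ln(10) = 2.303 and ln(59) = 4.078; z_{0.06} = -1.555, z_{0.85} = 1.036.
σ = (4.078 − 2.303)/(1.036 − (-1.555)) = 0.685.
μ = 2.303 − (-1.555)·0.685 = 3.368.

μ ≈ 3.368, σ ≈ 0.685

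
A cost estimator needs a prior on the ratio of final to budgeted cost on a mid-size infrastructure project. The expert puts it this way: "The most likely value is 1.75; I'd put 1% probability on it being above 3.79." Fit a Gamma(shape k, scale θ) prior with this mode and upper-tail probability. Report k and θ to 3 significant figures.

k ≈ 9.1, θ ≈ 0.216

Gamma(k,θ) with k>1 has mode (k−1)θ, so θ = 1.75/(k−1).
Need P(X < 3.79) = 0.99 with θ tied to k this way. Start at k = 2, θ = 1.75: P(X<3.79) ≈ 0.637.
Too low — raise k to concentrate. Iterating converges to k ≈ 9.1.
Then θ = 1.75/(9.1−1) ≈ 0.216.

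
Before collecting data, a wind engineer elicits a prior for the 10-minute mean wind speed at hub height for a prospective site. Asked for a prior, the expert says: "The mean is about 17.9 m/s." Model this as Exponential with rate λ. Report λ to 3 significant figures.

Exponential mean = 1/λ, so λ = 1/17.9 = 0.0559.

λ ≈ 0.0559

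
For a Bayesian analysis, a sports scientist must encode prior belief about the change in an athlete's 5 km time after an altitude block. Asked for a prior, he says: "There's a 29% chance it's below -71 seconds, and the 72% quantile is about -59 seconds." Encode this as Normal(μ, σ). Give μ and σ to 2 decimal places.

μ = -65.16, σ = 10.56

The p-quantile of Normal(μ,σ) is μ + z_p·σ, with z_{0.29} = -0.5534 and z_{0.72} = 0.5828.
Eliminate σ: μ = (z₂·x₁ − z₁·x₂)/(z₂ − z₁) = (0.5828·-71 − (-0.5534)·-59)/1.136 = -65.16.
Then σ = (x₂ − x₁)/(z₂ − z₁) = (-59 − -71)/1.136 = 10.56.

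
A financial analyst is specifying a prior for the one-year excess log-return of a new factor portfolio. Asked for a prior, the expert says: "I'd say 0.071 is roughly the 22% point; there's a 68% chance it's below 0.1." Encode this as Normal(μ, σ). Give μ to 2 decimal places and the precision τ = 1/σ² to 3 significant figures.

μ = 0.09, τ = 1830

For Normal(μ,σ), the p-quantile is μ + z_p·σ. Here z_{0.22} = -0.7722, z_{0.68} = 0.4677.
So 0.071 = μ − 0.7722σ and 0.1 = μ + 0.4677σ.
Subtracting: σ = (0.1 − 0.071)/(0.4677 − (-0.7722)) = 0.02.
Then μ = 0.071 − (-0.7722)·0.02 = 0.09.
Precision τ = 1/σ² = 1/0.02339² = 1830.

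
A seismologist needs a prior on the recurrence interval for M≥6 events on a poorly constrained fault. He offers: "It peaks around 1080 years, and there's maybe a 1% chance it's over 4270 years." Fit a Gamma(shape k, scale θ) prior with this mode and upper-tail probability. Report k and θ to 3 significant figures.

Gamma(k,θ) with k>1 has mode (k−1)θ, so θ = 1080/(k−1).
Need P(X < 4270) = 0.99 with θ tied to k this way. Start at k = 2, θ = 1080: P(X<4270) ≈ 0.905.
Too low — raise k to concentrate. Iterating converges to k ≈ 3.22.
Then θ = 1080/(3.22−1) ≈ 487.

k ≈ 3.22, θ ≈ 487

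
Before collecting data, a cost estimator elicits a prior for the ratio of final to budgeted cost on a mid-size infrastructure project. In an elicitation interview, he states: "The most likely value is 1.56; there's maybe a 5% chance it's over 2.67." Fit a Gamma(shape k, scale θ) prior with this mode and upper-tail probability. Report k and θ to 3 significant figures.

Gamma(k,θ) with k>1 has mode (k−1)θ, so θ = 1.56/(k−1).
Need P(X < 2.67) = 0.95 with θ tied to k this way. Start at k = 2, θ = 1.56: P(X<2.67) ≈ 0.510.
Too low — raise k to concentrate. Iterating converges to k ≈ 10.7.
Then θ = 1.56/(10.7−1) ≈ 0.161.

k ≈ 10.7, θ ≈ 0.161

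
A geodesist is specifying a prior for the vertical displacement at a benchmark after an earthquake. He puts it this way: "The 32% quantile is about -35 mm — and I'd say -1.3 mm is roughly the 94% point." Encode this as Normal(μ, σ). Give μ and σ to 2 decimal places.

μ = -27.21, σ = 16.66

The p-quantile of Normal(μ,σ) is μ + z_p·σ, with z_{0.32} = -0.4677 and z_{0.94} = 1.555.
Eliminate σ: μ = (z₂·x₁ − z₁·x₂)/(z₂ − z₁) = (1.555·-35 − (-0.4677)·-1.3)/2.022 = -27.21.
Then σ = (x₂ − x₁)/(z₂ − z₁) = (-1.3 − -35)/2.022 = 16.66.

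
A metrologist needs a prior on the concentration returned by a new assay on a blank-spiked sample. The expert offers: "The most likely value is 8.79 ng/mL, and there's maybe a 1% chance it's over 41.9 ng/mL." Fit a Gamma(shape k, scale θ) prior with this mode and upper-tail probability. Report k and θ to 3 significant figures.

Gamma(k,θ) with k>1 has mode (k−1)θ, so θ = 8.79/(k−1).
Need P(X < 41.9) = 0.99 with θ tied to k this way. Start at k = 2, θ = 8.79: P(X<41.9) ≈ 0.951.
Too low — raise k to concentrate. Iterating converges to k ≈ 2.63.
Then θ = 8.79/(2.63−1) ≈ 5.39.

k ≈ 2.63, θ ≈ 5.39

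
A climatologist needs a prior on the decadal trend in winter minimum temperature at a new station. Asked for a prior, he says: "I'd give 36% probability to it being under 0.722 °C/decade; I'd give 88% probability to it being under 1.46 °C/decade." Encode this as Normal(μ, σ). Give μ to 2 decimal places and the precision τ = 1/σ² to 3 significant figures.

μ = 0.89, τ = 4.32

The p-quantile of Normal(μ,σ) is μ + z_p·σ, with z_{0.36} = -0.3585 and z_{0.88} = 1.175.
Eliminate σ: μ = (z₂·x₁ − z₁·x₂)/(z₂ − z₁) = (1.175·0.722 − (-0.3585)·1.46)/1.533 = 0.89.
Then σ = (x₂ − x₁)/(z₂ − z₁) = (1.46 − 0.722)/1.533 = 0.48.
Precision τ = 1/σ² = 1/0.4813² = 4.32.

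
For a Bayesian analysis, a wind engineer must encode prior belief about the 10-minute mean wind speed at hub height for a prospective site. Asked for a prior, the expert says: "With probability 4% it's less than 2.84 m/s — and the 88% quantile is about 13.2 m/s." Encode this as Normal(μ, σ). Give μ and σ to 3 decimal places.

μ = 9.039, σ = 3.541

For Normal(μ,σ), the p-quantile is μ + z_p·σ. Here z_{0.04} = -1.751, z_{0.88} = 1.175.
So 2.84 = μ − 1.751σ and 13.2 = μ + 1.175σ.
Subtracting: σ = (13.2 − 2.84)/(1.175 − (-1.751)) = 3.541.
Then μ = 2.84 − (-1.751)·3.541 = 9.039.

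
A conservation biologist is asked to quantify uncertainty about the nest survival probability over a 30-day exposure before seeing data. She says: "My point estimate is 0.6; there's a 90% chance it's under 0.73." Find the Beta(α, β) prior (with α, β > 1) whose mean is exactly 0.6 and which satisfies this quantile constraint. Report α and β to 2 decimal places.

With mean 0.6 fixed, write α = 0.6s, β = 0.4s where s = α+β.
Need P(θ < 0.73) = 0.9 under Beta(0.6s, 0.4s). Normal approximation: (q−m)/√(m(1−m)/s) ≈ z_{0.9} = 1.28, so s ≈ 0.6·0.4·(1.28)²/(0.73−0.6)² = 23.3.
At s = 23.3: P(θ<0.73) ≈ 0.906. Adjusting to match 0.9 gives s ≈ 22.21.
So α = 0.6·22.21 ≈ 13.33, β = 0.4·22.21 ≈ 8.88.

α ≈ 13.33, β ≈ 8.88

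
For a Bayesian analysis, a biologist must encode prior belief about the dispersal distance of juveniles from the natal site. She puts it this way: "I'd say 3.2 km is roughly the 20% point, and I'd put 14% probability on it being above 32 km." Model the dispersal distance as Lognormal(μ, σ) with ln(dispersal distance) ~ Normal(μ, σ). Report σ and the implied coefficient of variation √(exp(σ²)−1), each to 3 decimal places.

σ ≈ 1.198, CV ≈ 1.789

If T ~ Lognormal(μ,σ) then ln T ~ Normal(μ,σ), so the p-quantile of ln T is μ + z_p·σ.
ln(3.2) = 1.163 and ln(32) = 3.466; z_{0.2} = -0.8416, z_{0.86} = 1.08.
σ = (3.466 − 1.163)/(1.08 − (-0.8416)) = 1.198.
μ = 1.163 − (-0.8416)·1.198 = 2.171.
CV = √(exp(σ²)−1) = √(exp(1.4353)−1) = 1.789.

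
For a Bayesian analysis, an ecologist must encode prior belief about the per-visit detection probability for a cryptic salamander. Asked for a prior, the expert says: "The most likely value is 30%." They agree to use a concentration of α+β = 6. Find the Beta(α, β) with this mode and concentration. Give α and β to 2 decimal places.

α = 2.20, β = 3.80

For α,β > 1 the Beta mode is (α−1)/(α+β−2). With α+β = 6, the mode is (α−1)/4.
Set (α−1)/4 = 0.3 → α = 1 + 0.3·4 = 2.20.
β = 6 − α = 3.80.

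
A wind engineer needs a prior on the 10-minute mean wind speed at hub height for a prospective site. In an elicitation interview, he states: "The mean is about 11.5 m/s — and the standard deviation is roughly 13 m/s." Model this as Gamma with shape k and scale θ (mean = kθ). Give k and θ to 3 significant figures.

k ≈ 0.783, θ ≈ 14.7

For Gamma(k, scale θ): mean = kθ, variance = kθ², so CV = 1/√k.
CV = SD/mean = 13/11.5 = 1.13, hence k = 1/CV² = 0.783.
Then θ = mean/k = 11.5/0.783 = 14.7.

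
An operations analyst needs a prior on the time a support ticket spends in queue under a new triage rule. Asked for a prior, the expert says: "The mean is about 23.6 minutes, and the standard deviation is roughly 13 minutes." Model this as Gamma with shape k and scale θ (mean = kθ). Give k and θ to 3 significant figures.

For Gamma(k, scale θ): mean = kθ, variance = kθ², so CV = 1/√k.
CV = SD/mean = 13/23.6 = 0.5508, hence k = 1/CV² = 3.3.
Then θ = mean/k = 23.6/3.3 = 7.16.

k ≈ 3.3, θ ≈ 7.16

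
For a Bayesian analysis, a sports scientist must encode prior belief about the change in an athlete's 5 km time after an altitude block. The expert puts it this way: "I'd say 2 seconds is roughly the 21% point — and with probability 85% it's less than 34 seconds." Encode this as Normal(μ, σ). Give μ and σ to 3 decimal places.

The p-quantile of Normal(μ,σ) is μ + z_p·σ, with z_{0.21} = -0.8064 and z_{0.85} = 1.036.
Eliminate σ: μ = (z₂·x₁ − z₁·x₂)/(z₂ − z₁) = (1.036·2 − (-0.8064)·34)/1.843 = 16.003.
Then σ = (x₂ − x₁)/(z₂ − z₁) = (34 − 2)/1.843 = 17.364.

μ = 16.003, σ = 17.364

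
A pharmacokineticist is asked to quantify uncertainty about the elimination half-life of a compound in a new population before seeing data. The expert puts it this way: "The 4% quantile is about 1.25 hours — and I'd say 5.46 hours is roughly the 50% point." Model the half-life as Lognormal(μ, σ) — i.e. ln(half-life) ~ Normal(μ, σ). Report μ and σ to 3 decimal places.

μ ≈ 1.697, σ ≈ 0.842

If T ~ Lognormal(μ,σ) then ln T ~ Normal(μ,σ), so the p-quantile of ln T is μ + z_p·σ.
ln(1.25) = 0.2231 and ln(5.46) = 1.697; z_{0.04} = -1.751, z_{0.5} = 0.
σ = (1.697 − 0.2231)/(0 − (-1.751)) = 0.842.
μ = 0.2231 − (-1.751)·0.842 = 1.697.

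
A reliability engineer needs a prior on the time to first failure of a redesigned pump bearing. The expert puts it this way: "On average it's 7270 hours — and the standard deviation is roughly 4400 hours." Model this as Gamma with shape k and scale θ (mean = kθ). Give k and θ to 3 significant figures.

k ≈ 2.73, θ ≈ 2660

For Gamma(k, scale θ): mean = kθ, variance = kθ², so CV = 1/√k.
CV = SD/mean = 4400/7270 = 0.6052, hence k = 1/CV² = 2.73.
Then θ = mean/k = 7270/2.73 = 2660.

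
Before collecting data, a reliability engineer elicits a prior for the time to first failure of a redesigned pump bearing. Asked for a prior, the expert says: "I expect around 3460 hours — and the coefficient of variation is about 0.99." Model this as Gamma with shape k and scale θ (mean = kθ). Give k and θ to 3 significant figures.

k ≈ 1.02, θ ≈ 3390

For Gamma(k, scale θ): mean = kθ, variance = kθ², so CV = 1/√k.
CV = 0.99, hence k = 1/CV² = 1.02.
Then θ = mean/k = 3460/1.02 = 3390.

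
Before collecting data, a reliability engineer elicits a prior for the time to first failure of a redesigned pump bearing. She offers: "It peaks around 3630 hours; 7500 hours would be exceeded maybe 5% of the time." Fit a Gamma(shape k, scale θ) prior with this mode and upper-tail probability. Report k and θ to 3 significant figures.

Gamma(k,θ) with k>1 has mode (k−1)θ, so θ = 3630/(k−1).
Need P(X < 7500) = 0.95 with θ tied to k this way. Start at k = 2, θ = 3630: P(X<7500) ≈ 0.612.
Too low — raise k to concentrate. Iterating converges to k ≈ 6.25.
Then θ = 3630/(6.25−1) ≈ 691.

k ≈ 6.25, θ ≈ 691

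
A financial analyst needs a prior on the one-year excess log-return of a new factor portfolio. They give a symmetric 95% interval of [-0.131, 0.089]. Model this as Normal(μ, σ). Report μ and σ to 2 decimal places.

μ = -0.02, σ = 0.06

A symmetric 95% interval runs μ ± z·σ with z = 1.96.
Half-width = 0.11, so σ = 0.11/1.96 = 0.06.
μ is the interval midpoint, -0.02.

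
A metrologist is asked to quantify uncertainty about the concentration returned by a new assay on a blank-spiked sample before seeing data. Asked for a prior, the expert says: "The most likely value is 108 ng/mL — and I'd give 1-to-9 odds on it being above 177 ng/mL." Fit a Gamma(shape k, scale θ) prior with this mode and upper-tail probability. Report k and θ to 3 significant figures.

Gamma(k,θ) with k>1 has mode (k−1)θ, so θ = 108/(k−1).
Need P(X < 177) = 0.9 with θ tied to k this way. Start at k = 2, θ = 108: P(X<177) ≈ 0.488.
Too low — raise k to concentrate. Iterating converges to k ≈ 8.72.
Then θ = 108/(8.72−1) ≈ 14.

k ≈ 8.72, θ ≈ 14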